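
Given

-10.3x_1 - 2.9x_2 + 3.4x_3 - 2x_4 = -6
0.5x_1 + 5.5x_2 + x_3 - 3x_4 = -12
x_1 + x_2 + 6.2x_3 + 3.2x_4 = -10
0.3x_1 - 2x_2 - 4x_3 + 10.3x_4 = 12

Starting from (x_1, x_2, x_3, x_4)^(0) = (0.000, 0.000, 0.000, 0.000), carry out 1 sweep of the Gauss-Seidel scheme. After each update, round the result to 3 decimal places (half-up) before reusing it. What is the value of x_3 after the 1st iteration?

-1.346

Iteration 1:
  x_1 = (-6 - (-2.9)·0.000 - (3.4)·0.000 - (-2)·0.000) / (-10.3) = 0.583
  x_2 = (-12 - (0.5)·0.583 - (1)·0.000 - (-3)·0.000) / (5.5) = -2.235
  x_3 = (-10 - (1)·0.583 - (1)·-2.235 - (3.2)·0.000) / (6.2) = -1.346
  x_4 = (12 - (0.3)·0.583 - (-2)·-2.235 - (-4)·-1.346) / (10.3) = 0.191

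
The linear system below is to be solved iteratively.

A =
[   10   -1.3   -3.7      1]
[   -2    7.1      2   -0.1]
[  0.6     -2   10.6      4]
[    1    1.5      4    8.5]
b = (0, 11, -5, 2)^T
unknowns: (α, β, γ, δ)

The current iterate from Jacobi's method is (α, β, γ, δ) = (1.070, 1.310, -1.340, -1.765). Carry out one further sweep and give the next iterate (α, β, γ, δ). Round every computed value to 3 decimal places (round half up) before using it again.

One sweep:
  α = (0 - (-1.3)·1.310 - (-3.7)·-1.340 - (1)·-1.765) / (10) = -0.149
  β = (11 - (-2)·1.070 - (2)·-1.340 - (-0.1)·-1.765) / (7.1) = 2.203
  γ = (-5 - (0.6)·1.070 - (-2)·1.310 - (4)·-1.765) / (10.6) = 0.381
  δ = (2 - (1)·1.070 - (1.5)·1.310 - (4)·-1.340) / (8.5) = 0.509

(-0.149, 2.203, 0.381, 0.509)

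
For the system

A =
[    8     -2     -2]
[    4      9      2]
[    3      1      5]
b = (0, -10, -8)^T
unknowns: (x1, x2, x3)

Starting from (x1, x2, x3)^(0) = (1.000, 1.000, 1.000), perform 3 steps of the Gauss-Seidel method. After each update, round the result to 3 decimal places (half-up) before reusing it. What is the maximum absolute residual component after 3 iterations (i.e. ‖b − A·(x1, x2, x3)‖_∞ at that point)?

0.998

Iteration 1:
  x1 = (0 - (-2)·1.000 - (-2)·1.000) / (8) = 0.500
  x2 = (-10 - (4)·0.500 - (2)·1.000) / (9) = -1.556
  x3 = (-8 - (3)·0.500 - (1)·-1.556) / (5) = -1.589
Iteration 2:
  x1 = (0 - (-2)·-1.556 - (-2)·-1.589) / (8) = -0.786
  x2 = (-10 - (4)·-0.786 - (2)·-1.589) / (9) = -0.409
  x3 = (-8 - (3)·-0.786 - (1)·-0.409) / (5) = -1.047
Iteration 3:
  x1 = (0 - (-2)·-0.409 - (-2)·-1.047) / (8) = -0.364
  x2 = (-10 - (4)·-0.364 - (2)·-1.047) / (9) = -0.717
  x3 = (-8 - (3)·-0.364 - (1)·-0.717) / (5) = -1.238
Residual b − A·x = (-0.998, 0.385, -0.001); ∞-norm = 0.998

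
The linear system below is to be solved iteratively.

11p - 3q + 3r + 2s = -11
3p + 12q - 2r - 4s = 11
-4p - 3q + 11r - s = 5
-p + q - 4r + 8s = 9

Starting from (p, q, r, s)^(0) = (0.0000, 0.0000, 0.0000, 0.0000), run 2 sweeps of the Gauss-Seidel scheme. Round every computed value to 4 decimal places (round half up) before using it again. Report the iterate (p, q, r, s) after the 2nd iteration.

Iteration 1:
  p = (-11 - (-3)·0.0000 - (3)·0.0000 - (2)·0.0000) / (11) = -1.0000
  q = (11 - (3)·-1.0000 - (-2)·0.0000 - (-4)·0.0000) / (12) = 1.1667
  r = (5 - (-4)·-1.0000 - (-3)·1.1667 - (-1)·0.0000) / (11) = 0.4091
  s = (9 - (-1)·-1.0000 - (1)·1.1667 - (-4)·0.4091) / (8) = 1.0587
Iteration 2:
  p = (-11 - (-3)·1.1667 - (3)·0.4091 - (2)·1.0587) / (11) = -0.9859
  q = (11 - (3)·-0.9859 - (-2)·0.4091 - (-4)·1.0587) / (12) = 1.5842
  r = (5 - (-4)·-0.9859 - (-3)·1.5842 - (-1)·1.0587) / (11) = 0.6243
  s = (9 - (-1)·-0.9859 - (1)·1.5842 - (-4)·0.6243) / (8) = 1.1159

(-0.9859, 1.5842, 0.6243, 1.1159)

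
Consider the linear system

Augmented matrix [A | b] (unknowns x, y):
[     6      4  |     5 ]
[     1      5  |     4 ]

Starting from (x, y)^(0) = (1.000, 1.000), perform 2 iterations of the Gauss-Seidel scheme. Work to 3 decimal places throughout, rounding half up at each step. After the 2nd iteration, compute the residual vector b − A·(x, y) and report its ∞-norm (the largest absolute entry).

Iteration 1:
  x = (5 - (4)·1.000) / (6) = 0.167
  y = (4 - (1)·0.167) / (5) = 0.767
Iteration 2:
  x = (5 - (4)·0.767) / (6) = 0.322
  y = (4 - (1)·0.322) / (5) = 0.736
Residual b − A·x = (0.124, -0.002); ∞-norm = 0.124

0.124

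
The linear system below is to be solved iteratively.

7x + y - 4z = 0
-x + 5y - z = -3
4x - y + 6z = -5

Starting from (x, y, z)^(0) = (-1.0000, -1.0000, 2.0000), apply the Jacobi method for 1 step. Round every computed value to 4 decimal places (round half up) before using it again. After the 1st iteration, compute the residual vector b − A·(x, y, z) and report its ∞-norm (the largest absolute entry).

Iteration 1:
  x = (0 - (1)·-1.0000 - (-4)·2.0000) / (7) = 1.2857
  y = (-3 - (-1)·-1.0000 - (-1)·2.0000) / (5) = -0.4000
  z = (-5 - (4)·-1.0000 - (-1)·-1.0000) / (6) = -0.3333
Residual b − A·x = (-9.9331, -0.0476, -8.5430); ∞-norm = 9.9331

9.9331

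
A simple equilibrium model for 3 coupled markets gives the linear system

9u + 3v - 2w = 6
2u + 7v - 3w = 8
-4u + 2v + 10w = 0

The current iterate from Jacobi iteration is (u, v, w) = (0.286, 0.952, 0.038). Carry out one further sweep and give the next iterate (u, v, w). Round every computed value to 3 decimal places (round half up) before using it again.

(0.358, 1.077, -0.076)

One sweep:
  u = (6 - (3)·0.952 - (-2)·0.038) / (9) = 0.358
  v = (8 - (2)·0.286 - (-3)·0.038) / (7) = 1.077
  w = (0 - (-4)·0.286 - (2)·0.952) / (10) = -0.076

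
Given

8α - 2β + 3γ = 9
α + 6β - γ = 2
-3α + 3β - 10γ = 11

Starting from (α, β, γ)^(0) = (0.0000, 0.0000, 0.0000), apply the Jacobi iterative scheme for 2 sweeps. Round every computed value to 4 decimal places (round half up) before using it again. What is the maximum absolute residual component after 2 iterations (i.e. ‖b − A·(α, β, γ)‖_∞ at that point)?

2.5999

Iteration 1:
  α = (9 - (-2)·0.0000 - (3)·0.0000) / (8) = 1.1250
  β = (2 - (1)·0.0000 - (-1)·0.0000) / (6) = 0.3333
  γ = (11 - (-3)·0.0000 - (3)·0.0000) / (-10) = -1.1000
Iteration 2:
  α = (9 - (-2)·0.3333 - (3)·-1.1000) / (8) = 1.6208
  β = (2 - (1)·1.1250 - (-1)·-1.1000) / (6) = -0.0375
  γ = (11 - (-3)·1.1250 - (3)·0.3333) / (-10) = -1.3375
Residual b − A·x = (-0.0289, -0.7333, 2.5999); ∞-norm = 2.5999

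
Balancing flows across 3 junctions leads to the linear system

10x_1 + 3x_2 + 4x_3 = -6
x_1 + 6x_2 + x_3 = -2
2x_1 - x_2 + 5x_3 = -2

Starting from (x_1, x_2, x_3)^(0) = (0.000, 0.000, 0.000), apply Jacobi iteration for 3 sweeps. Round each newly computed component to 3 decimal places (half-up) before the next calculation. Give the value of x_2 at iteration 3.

-0.239

Iteration 1:
  x_1 = (-6 - (3)·0.000 - (4)·0.000) / (10) = -0.600
  x_2 = (-2 - (1)·0.000 - (1)·0.000) / (6) = -0.333
  x_3 = (-2 - (2)·0.000 - (-1)·0.000) / (5) = -0.400
Iteration 2:
  x_1 = (-6 - (3)·-0.333 - (4)·-0.400) / (10) = -0.340
  x_2 = (-2 - (1)·-0.600 - (1)·-0.400) / (6) = -0.167
  x_3 = (-2 - (2)·-0.600 - (-1)·-0.333) / (5) = -0.227
Iteration 3:
  x_1 = (-6 - (3)·-0.167 - (4)·-0.227) / (10) = -0.459
  x_2 = (-2 - (1)·-0.340 - (1)·-0.227) / (6) = -0.239
  x_3 = (-2 - (2)·-0.340 - (-1)·-0.167) / (5) = -0.297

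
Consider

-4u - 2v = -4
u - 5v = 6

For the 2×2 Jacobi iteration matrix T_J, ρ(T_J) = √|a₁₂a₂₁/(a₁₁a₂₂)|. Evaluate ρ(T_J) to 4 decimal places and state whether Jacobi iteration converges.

a₁₂a₂₁/(a₁₁a₂₂) = (-2)·(1) / ((-4)·(-5)) = -0.100000
ρ = √|-0.100000| = √0.100000 = 0.3162
ρ < 1, so Jacobi converges

0.3162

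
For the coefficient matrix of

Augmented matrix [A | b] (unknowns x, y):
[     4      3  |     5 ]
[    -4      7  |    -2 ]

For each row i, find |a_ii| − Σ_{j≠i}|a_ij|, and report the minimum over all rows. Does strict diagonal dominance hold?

row 1: |4| − (3) = 1
row 2: |7| − (4) = 3
minimum over rows = 1 → strictly diagonally dominant (convergence guaranteed)

1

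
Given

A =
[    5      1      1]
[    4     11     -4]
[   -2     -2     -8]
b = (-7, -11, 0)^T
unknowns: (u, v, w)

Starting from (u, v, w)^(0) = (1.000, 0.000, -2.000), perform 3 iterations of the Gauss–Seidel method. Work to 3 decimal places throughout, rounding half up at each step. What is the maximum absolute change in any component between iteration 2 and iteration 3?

0.167

Iteration 1:
  u = (-7 - (1)·0.000 - (1)·-2.000) / (5) = -1.000
  v = (-11 - (4)·-1.000 - (-4)·-2.000) / (11) = -1.364
  w = (0 - (-2)·-1.000 - (-2)·-1.364) / (-8) = 0.591
Iteration 2:
  u = (-7 - (1)·-1.364 - (1)·0.591) / (5) = -1.245
  v = (-11 - (4)·-1.245 - (-4)·0.591) / (11) = -0.332
  w = (0 - (-2)·-1.245 - (-2)·-0.332) / (-8) = 0.394
Iteration 3:
  u = (-7 - (1)·-0.332 - (1)·0.394) / (5) = -1.412
  v = (-11 - (4)·-1.412 - (-4)·0.394) / (11) = -0.343
  w = (0 - (-2)·-1.412 - (-2)·-0.343) / (-8) = 0.439
Change: (-0.167, -0.011, 0.045) → max |·| = 0.167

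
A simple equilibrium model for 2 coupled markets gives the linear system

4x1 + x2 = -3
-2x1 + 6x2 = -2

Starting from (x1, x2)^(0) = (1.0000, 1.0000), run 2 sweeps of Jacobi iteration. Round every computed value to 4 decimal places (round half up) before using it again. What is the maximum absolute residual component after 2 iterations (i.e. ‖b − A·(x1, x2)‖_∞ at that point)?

Iteration 1:
  x1 = (-3 - (1)·1.0000) / (4) = -1.0000
  x2 = (-2 - (-2)·1.0000) / (6) = 0.0000
Iteration 2:
  x1 = (-3 - (1)·0.0000) / (4) = -0.7500
  x2 = (-2 - (-2)·-1.0000) / (6) = -0.6667
Residual b − A·x = (0.6667, 0.5002); ∞-norm = 0.6667

0.6667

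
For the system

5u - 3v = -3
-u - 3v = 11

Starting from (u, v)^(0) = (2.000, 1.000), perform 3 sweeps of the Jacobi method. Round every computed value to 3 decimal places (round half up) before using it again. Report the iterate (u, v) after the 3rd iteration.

(-2.800, -2.600)

Iteration 1:
  u = (-3 - (-3)·1.000) / (5) = 0.000
  v = (11 - (-1)·2.000) / (-3) = -4.333
Iteration 2:
  u = (-3 - (-3)·-4.333) / (5) = -3.200
  v = (11 - (-1)·0.000) / (-3) = -3.667
Iteration 3:
  u = (-3 - (-3)·-3.667) / (5) = -2.800
  v = (11 - (-1)·-3.200) / (-3) = -2.600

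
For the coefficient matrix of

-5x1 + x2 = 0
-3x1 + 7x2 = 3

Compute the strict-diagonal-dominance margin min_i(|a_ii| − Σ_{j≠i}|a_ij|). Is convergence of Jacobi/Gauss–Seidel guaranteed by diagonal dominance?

row 1: |-5| − (1) = 4
row 2: |7| − (3) = 4
minimum over rows = 4 → strictly diagonally dominant (convergence guaranteed)

4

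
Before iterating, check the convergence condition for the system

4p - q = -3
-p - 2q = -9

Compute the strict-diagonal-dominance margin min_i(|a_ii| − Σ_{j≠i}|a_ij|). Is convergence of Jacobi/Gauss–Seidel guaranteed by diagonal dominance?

row 1: |4| − (1) = 3
row 2: |-2| − (1) = 1
minimum over rows = 1 → strictly diagonally dominant (convergence guaranteed)

1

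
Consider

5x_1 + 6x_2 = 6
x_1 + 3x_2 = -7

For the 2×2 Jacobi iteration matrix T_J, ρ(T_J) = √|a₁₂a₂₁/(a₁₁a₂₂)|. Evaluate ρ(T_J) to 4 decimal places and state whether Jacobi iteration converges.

a₁₂a₂₁/(a₁₁a₂₂) = (6)·(1) / ((5)·(3)) = 0.400000
ρ = √|0.400000| = √0.400000 = 0.6325
ρ < 1, so Jacobi converges

0.6325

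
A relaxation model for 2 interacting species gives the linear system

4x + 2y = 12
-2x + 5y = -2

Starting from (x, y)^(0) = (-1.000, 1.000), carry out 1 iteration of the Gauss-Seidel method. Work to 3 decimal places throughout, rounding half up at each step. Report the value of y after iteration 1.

0.600

Iteration 1:
  x = (12 - (2)·1.000) / (4) = 2.500
  y = (-2 - (-2)·2.500) / (5) = 0.600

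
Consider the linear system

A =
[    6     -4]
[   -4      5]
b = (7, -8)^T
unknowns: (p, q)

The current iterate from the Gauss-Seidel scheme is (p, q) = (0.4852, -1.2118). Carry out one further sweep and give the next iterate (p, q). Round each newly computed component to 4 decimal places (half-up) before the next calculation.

(0.3588, -1.3130)

One sweep:
  p = (7 - (-4)·-1.2118) / (6) = 0.3588
  q = (-8 - (-4)·0.3588) / (5) = -1.3130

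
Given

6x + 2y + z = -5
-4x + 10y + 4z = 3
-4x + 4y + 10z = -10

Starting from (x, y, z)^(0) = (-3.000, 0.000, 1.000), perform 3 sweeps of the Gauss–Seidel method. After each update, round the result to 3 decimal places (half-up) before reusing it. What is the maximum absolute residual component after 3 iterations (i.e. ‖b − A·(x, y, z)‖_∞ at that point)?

Iteration 1:
  x = (-5 - (2)·0.000 - (1)·1.000) / (6) = -1.000
  y = (3 - (-4)·-1.000 - (4)·1.000) / (10) = -0.500
  z = (-10 - (-4)·-1.000 - (4)·-0.500) / (10) = -1.200
Iteration 2:
  x = (-5 - (2)·-0.500 - (1)·-1.200) / (6) = -0.467
  y = (3 - (-4)·-0.467 - (4)·-1.200) / (10) = 0.593
  z = (-10 - (-4)·-0.467 - (4)·0.593) / (10) = -1.424
Iteration 3:
  x = (-5 - (2)·0.593 - (1)·-1.424) / (6) = -0.794
  y = (3 - (-4)·-0.794 - (4)·-1.424) / (10) = 0.552
  z = (-10 - (-4)·-0.794 - (4)·0.552) / (10) = -1.538
Residual b − A·x = (0.198, 0.456, -0.004); ∞-norm = 0.456

0.456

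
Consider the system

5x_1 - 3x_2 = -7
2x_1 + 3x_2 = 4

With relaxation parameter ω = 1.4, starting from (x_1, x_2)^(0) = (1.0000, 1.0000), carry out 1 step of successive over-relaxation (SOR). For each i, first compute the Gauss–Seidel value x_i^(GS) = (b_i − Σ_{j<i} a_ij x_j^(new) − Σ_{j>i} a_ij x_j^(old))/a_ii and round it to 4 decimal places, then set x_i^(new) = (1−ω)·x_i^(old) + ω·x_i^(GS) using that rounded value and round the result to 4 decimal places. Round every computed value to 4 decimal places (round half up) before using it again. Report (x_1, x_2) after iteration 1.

(-1.5200, 2.8854)

Iteration 1:
  x_1: GS value = (-7 - (-3)·1.0000) / (5) = -0.8000;  x_1 ← (1−ω)·1.0000 + ω·-0.8000 = -1.5200
  x_2: GS value = (4 - (2)·-1.5200) / (3) = 2.3467;  x_2 ← (1−ω)·1.0000 + ω·2.3467 = 2.8854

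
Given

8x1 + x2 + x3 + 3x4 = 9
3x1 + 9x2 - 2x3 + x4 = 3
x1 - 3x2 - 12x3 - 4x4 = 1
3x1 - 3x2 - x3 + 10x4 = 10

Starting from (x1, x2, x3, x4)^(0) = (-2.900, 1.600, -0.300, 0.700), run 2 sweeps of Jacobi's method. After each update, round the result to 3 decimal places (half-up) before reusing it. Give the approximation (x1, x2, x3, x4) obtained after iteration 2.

(0.230, -0.371, -1.087, 1.041)

Iteration 1:
  x1 = (9 - (1)·1.600 - (1)·-0.300 - (3)·0.700) / (8) = 0.700
  x2 = (3 - (3)·-2.900 - (-2)·-0.300 - (1)·0.700) / (9) = 1.156
  x3 = (1 - (1)·-2.900 - (-3)·1.600 - (-4)·0.700) / (-12) = -0.958
  x4 = (10 - (3)·-2.900 - (-3)·1.600 - (-1)·-0.300) / (10) = 2.320
Iteration 2:
  x1 = (9 - (1)·1.156 - (1)·-0.958 - (3)·2.320) / (8) = 0.230
  x2 = (3 - (3)·0.700 - (-2)·-0.958 - (1)·2.320) / (9) = -0.371
  x3 = (1 - (1)·0.700 - (-3)·1.156 - (-4)·2.320) / (-12) = -1.087
  x4 = (10 - (3)·0.700 - (-3)·1.156 - (-1)·-0.958) / (10) = 1.041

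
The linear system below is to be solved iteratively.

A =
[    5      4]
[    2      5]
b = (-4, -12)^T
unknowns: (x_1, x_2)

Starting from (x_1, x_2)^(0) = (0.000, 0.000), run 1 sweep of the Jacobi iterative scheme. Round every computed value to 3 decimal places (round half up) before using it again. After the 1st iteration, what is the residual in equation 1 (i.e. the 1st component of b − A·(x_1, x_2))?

9.600

Iteration 1:
  x_1 = (-4 - (4)·0.000) / (5) = -0.800
  x_2 = (-12 - (2)·0.000) / (5) = -2.400
Residual b − A·x = (9.600, 1.600)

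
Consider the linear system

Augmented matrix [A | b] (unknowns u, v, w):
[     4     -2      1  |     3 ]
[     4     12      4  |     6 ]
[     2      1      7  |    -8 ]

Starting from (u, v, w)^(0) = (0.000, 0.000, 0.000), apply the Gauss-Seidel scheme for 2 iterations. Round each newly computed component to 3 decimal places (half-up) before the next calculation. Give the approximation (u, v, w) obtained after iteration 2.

(1.223, 0.557, -1.572)

Iteration 1:
  u = (3 - (-2)·0.000 - (1)·0.000) / (4) = 0.750
  v = (6 - (4)·0.750 - (4)·0.000) / (12) = 0.250
  w = (-8 - (2)·0.750 - (1)·0.250) / (7) = -1.393
Iteration 2:
  u = (3 - (-2)·0.250 - (1)·-1.393) / (4) = 1.223
  v = (6 - (4)·1.223 - (4)·-1.393) / (12) = 0.557
  w = (-8 - (2)·1.223 - (1)·0.557) / (7) = -1.572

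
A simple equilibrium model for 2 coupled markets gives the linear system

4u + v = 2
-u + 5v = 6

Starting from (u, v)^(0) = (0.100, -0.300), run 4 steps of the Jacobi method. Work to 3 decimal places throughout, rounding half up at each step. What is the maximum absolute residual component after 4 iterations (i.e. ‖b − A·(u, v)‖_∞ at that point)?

Iteration 1:
  u = (2 - (1)·-0.300) / (4) = 0.575
  v = (6 - (-1)·0.100) / (5) = 1.220
Iteration 2:
  u = (2 - (1)·1.220) / (4) = 0.195
  v = (6 - (-1)·0.575) / (5) = 1.315
Iteration 3:
  u = (2 - (1)·1.315) / (4) = 0.171
  v = (6 - (-1)·0.195) / (5) = 1.239
Iteration 4:
  u = (2 - (1)·1.239) / (4) = 0.190
  v = (6 - (-1)·0.171) / (5) = 1.234
Residual b − A·x = (0.006, 0.020); ∞-norm = 0.020

0.020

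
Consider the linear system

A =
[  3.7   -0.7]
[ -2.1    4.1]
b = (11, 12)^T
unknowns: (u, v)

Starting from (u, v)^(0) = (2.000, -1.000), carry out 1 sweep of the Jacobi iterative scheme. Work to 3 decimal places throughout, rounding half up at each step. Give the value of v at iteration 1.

Iteration 1:
  u = (11 - (-0.7)·-1.000) / (3.7) = 2.784
  v = (12 - (-2.1)·2.000) / (4.1) = 3.951

3.951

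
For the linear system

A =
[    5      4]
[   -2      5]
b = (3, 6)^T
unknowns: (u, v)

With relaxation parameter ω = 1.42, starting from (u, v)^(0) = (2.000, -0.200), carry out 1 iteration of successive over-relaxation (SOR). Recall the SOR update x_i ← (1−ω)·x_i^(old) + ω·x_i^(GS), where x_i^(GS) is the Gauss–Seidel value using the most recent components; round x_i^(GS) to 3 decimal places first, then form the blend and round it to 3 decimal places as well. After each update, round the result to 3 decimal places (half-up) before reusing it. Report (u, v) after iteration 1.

(0.239, 1.924)

Iteration 1:
  u: GS value = (3 - (4)·-0.200) / (5) = 0.760;  u ← (1−ω)·2.000 + ω·0.760 = 0.239
  v: GS value = (6 - (-2)·0.239) / (5) = 1.296;  v ← (1−ω)·-0.200 + ω·1.296 = 1.924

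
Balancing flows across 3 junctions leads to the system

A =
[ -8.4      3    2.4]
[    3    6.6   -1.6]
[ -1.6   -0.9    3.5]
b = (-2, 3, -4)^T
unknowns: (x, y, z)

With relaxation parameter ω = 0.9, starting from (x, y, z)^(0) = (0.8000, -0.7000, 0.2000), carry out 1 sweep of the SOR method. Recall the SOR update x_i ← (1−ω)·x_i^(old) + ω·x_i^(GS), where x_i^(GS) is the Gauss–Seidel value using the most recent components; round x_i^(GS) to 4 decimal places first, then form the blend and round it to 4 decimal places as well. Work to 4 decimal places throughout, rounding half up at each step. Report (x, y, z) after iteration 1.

(0.1207, 0.3334, -0.8817)

Iteration 1:
  x: GS value = (-2 - (3)·-0.7000 - (2.4)·0.2000) / (-8.4) = 0.0452;  x ← (1−ω)·0.8000 + ω·0.0452 = 0.1207
  y: GS value = (3 - (3)·0.1207 - (-1.6)·0.2000) / (6.6) = 0.4482;  y ← (1−ω)·-0.7000 + ω·0.4482 = 0.3334
  z: GS value = (-4 - (-1.6)·0.1207 - (-0.9)·0.3334) / (3.5) = -1.0019;  z ← (1−ω)·0.2000 + ω·-1.0019 = -0.8817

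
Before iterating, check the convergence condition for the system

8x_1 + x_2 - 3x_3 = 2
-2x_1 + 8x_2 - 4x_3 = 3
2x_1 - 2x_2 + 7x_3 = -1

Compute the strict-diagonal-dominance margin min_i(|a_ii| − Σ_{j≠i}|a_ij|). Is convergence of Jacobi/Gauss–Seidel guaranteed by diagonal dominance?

2

row 1: |8| − (1+3) = 4
row 2: |8| − (2+4) = 2
row 3: |7| − (2+2) = 3
minimum over rows = 2 → strictly diagonally dominant (convergence guaranteed)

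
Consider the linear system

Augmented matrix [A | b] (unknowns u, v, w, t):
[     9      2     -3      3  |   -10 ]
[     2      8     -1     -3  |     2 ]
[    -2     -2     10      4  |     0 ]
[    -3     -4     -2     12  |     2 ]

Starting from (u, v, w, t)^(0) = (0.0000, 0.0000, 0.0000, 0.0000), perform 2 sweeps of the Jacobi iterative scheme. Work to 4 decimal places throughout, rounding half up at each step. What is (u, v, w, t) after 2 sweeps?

Iteration 1:
  u = (-10 - (2)·0.0000 - (-3)·0.0000 - (3)·0.0000) / (9) = -1.1111
  v = (2 - (2)·0.0000 - (-1)·0.0000 - (-3)·0.0000) / (8) = 0.2500
  w = (0 - (-2)·0.0000 - (-2)·0.0000 - (4)·0.0000) / (10) = 0.0000
  t = (2 - (-3)·0.0000 - (-4)·0.0000 - (-2)·0.0000) / (12) = 0.1667
Iteration 2:
  u = (-10 - (2)·0.2500 - (-3)·0.0000 - (3)·0.1667) / (9) = -1.2222
  v = (2 - (2)·-1.1111 - (-1)·0.0000 - (-3)·0.1667) / (8) = 0.5903
  w = (0 - (-2)·-1.1111 - (-2)·0.2500 - (4)·0.1667) / (10) = -0.2389
  t = (2 - (-3)·-1.1111 - (-4)·0.2500 - (-2)·0.0000) / (12) = -0.0278

(-1.2222, 0.5903, -0.2389, -0.0278)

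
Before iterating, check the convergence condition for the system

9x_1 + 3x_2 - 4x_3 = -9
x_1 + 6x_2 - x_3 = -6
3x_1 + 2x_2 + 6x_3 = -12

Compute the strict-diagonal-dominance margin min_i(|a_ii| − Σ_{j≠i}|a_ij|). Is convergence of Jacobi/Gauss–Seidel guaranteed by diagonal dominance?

row 1: |9| − (3+4) = 2
row 2: |6| − (1+1) = 4
row 3: |6| − (3+2) = 1
minimum over rows = 1 → strictly diagonally dominant (convergence guaranteed)

1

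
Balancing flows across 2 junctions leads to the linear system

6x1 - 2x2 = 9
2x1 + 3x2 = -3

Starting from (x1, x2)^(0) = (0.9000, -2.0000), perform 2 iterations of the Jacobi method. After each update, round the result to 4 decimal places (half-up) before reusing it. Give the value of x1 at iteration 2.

0.9667

Iteration 1:
  x1 = (9 - (-2)·-2.0000) / (6) = 0.8333
  x2 = (-3 - (2)·0.9000) / (3) = -1.6000
Iteration 2:
  x1 = (9 - (-2)·-1.6000) / (6) = 0.9667
  x2 = (-3 - (2)·0.8333) / (3) = -1.5555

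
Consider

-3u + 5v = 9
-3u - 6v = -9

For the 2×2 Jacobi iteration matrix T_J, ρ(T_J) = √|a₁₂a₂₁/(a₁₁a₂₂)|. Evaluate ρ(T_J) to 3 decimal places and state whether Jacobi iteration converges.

a₁₂a₂₁/(a₁₁a₂₂) = (5)·(-3) / ((-3)·(-6)) = -0.833333
ρ = √|-0.833333| = √0.833333 = 0.913
ρ < 1, so Jacobi converges

0.913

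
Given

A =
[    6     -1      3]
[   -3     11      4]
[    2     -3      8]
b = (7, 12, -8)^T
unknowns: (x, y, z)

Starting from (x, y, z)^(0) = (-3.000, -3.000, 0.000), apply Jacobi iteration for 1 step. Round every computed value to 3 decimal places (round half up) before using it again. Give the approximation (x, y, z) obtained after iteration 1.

(0.667, 0.273, -1.375)

Iteration 1:
  x = (7 - (-1)·-3.000 - (3)·0.000) / (6) = 0.667
  y = (12 - (-3)·-3.000 - (4)·0.000) / (11) = 0.273
  z = (-8 - (2)·-3.000 - (-3)·-3.000) / (8) = -1.375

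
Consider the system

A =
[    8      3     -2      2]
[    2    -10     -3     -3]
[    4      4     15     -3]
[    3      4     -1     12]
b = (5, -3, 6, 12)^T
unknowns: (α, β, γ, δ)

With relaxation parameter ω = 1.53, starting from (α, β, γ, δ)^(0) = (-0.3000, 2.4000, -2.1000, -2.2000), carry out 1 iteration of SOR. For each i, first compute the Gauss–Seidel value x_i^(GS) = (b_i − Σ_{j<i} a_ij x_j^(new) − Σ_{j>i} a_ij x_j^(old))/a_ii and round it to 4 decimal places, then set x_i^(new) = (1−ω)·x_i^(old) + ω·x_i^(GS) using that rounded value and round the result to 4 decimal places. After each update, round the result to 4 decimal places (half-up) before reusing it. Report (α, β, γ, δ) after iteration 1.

Iteration 1:
  α: GS value = (5 - (3)·2.4000 - (-2)·-2.1000 - (2)·-2.2000) / (8) = -0.2500;  α ← (1−ω)·-0.3000 + ω·-0.2500 = -0.2235
  β: GS value = (-3 - (2)·-0.2235 - (-3)·-2.1000 - (-3)·-2.2000) / (-10) = 1.5453;  β ← (1−ω)·2.4000 + ω·1.5453 = 1.0923
  γ: GS value = (6 - (4)·-0.2235 - (4)·1.0923 - (-3)·-2.2000) / (15) = -0.2717;  γ ← (1−ω)·-2.1000 + ω·-0.2717 = 0.6973
  δ: GS value = (12 - (3)·-0.2235 - (4)·1.0923 - (-1)·0.6973) / (12) = 0.7499;  δ ← (1−ω)·-2.2000 + ω·0.7499 = 2.3133

(-0.2235, 1.0923, 0.6973, 2.3133)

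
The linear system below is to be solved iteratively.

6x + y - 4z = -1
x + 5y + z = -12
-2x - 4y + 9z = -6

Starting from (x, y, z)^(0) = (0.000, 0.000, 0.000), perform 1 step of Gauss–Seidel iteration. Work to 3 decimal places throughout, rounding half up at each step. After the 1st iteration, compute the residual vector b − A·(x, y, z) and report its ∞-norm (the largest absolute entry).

4.655

Iteration 1:
  x = (-1 - (1)·0.000 - (-4)·0.000) / (6) = -0.167
  y = (-12 - (1)·-0.167 - (1)·0.000) / (5) = -2.367
  z = (-6 - (-2)·-0.167 - (-4)·-2.367) / (9) = -1.756
Residual b − A·x = (-4.655, 1.758, 0.002); ∞-norm = 4.655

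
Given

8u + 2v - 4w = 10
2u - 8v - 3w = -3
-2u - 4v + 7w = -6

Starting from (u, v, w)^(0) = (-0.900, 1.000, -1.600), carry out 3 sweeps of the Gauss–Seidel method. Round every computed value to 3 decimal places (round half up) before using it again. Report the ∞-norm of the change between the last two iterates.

0.085

Iteration 1:
  u = (10 - (2)·1.000 - (-4)·-1.600) / (8) = 0.200
  v = (-3 - (2)·0.200 - (-3)·-1.600) / (-8) = 1.025
  w = (-6 - (-2)·0.200 - (-4)·1.025) / (7) = -0.214
Iteration 2:
  u = (10 - (2)·1.025 - (-4)·-0.214) / (8) = 0.887
  v = (-3 - (2)·0.887 - (-3)·-0.214) / (-8) = 0.677
  w = (-6 - (-2)·0.887 - (-4)·0.677) / (7) = -0.217
Iteration 3:
  u = (10 - (2)·0.677 - (-4)·-0.217) / (8) = 0.972
  v = (-3 - (2)·0.972 - (-3)·-0.217) / (-8) = 0.699
  w = (-6 - (-2)·0.972 - (-4)·0.699) / (7) = -0.180
Change: (0.085, 0.022, 0.037) → max |·| = 0.085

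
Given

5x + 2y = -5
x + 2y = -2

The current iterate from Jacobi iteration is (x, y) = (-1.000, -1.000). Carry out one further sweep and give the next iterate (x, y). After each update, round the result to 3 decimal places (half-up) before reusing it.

One sweep:
  x = (-5 - (2)·-1.000) / (5) = -0.600
  y = (-2 - (1)·-1.000) / (2) = -0.500

(-0.600, -0.500)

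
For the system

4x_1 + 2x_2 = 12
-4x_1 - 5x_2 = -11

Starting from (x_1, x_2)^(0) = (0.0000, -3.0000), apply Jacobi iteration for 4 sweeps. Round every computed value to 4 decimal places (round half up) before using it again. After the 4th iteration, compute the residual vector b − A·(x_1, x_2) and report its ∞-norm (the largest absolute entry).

4.1600

Iteration 1:
  x_1 = (12 - (2)·-3.0000) / (4) = 4.5000
  x_2 = (-11 - (-4)·0.0000) / (-5) = 2.2000
Iteration 2:
  x_1 = (12 - (2)·2.2000) / (4) = 1.9000
  x_2 = (-11 - (-4)·4.5000) / (-5) = -1.4000
Iteration 3:
  x_1 = (12 - (2)·-1.4000) / (4) = 3.7000
  x_2 = (-11 - (-4)·1.9000) / (-5) = 0.6800
Iteration 4:
  x_1 = (12 - (2)·0.6800) / (4) = 2.6600
  x_2 = (-11 - (-4)·3.7000) / (-5) = -0.7600
Residual b − A·x = (2.8800, -4.1600); ∞-norm = 4.1600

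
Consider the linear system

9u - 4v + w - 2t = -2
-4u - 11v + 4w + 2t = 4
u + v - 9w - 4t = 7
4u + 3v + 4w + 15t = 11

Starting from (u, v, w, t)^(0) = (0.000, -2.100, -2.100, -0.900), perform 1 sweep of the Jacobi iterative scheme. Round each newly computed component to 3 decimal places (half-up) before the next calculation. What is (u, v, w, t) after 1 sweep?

(-1.122, -1.291, -0.611, 1.713)

Iteration 1:
  u = (-2 - (-4)·-2.100 - (1)·-2.100 - (-2)·-0.900) / (9) = -1.122
  v = (4 - (-4)·0.000 - (4)·-2.100 - (2)·-0.900) / (-11) = -1.291
  w = (7 - (1)·0.000 - (1)·-2.100 - (-4)·-0.900) / (-9) = -0.611
  t = (11 - (4)·0.000 - (3)·-2.100 - (4)·-2.100) / (15) = 1.713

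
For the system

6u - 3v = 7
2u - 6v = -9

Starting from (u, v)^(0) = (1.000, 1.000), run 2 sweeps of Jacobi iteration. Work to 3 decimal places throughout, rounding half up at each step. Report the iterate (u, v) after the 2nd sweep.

(2.083, 2.056)

Iteration 1:
  u = (7 - (-3)·1.000) / (6) = 1.667
  v = (-9 - (2)·1.000) / (-6) = 1.833
Iteration 2:
  u = (7 - (-3)·1.833) / (6) = 2.083
  v = (-9 - (2)·1.667) / (-6) = 2.056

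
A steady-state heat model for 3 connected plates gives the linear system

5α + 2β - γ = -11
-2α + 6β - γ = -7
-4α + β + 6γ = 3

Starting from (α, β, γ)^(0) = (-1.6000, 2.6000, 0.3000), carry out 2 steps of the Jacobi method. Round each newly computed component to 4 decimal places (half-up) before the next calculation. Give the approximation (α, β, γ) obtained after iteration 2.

Iteration 1:
  α = (-11 - (2)·2.6000 - (-1)·0.3000) / (5) = -3.1800
  β = (-7 - (-2)·-1.6000 - (-1)·0.3000) / (6) = -1.6500
  γ = (3 - (-4)·-1.6000 - (1)·2.6000) / (6) = -1.0000
Iteration 2:
  α = (-11 - (2)·-1.6500 - (-1)·-1.0000) / (5) = -1.7400
  β = (-7 - (-2)·-3.1800 - (-1)·-1.0000) / (6) = -2.3933
  γ = (3 - (-4)·-3.1800 - (1)·-1.6500) / (6) = -1.3450

(-1.7400, -2.3933, -1.3450)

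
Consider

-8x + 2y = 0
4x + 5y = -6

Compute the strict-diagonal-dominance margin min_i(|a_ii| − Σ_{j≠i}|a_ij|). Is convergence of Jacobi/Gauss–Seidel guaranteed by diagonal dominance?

row 1: |-8| − (2) = 6
row 2: |5| − (4) = 1
minimum over rows = 1 → strictly diagonally dominant (convergence guaranteed)

1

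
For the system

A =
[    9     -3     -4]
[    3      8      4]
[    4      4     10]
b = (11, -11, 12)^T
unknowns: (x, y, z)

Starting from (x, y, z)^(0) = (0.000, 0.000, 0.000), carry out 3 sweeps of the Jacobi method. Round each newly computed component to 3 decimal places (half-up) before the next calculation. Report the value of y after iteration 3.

-2.492

Iteration 1:
  x = (11 - (-3)·0.000 - (-4)·0.000) / (9) = 1.222
  y = (-11 - (3)·0.000 - (4)·0.000) / (8) = -1.375
  z = (12 - (4)·0.000 - (4)·0.000) / (10) = 1.200
Iteration 2:
  x = (11 - (-3)·-1.375 - (-4)·1.200) / (9) = 1.297
  y = (-11 - (3)·1.222 - (4)·1.200) / (8) = -2.433
  z = (12 - (4)·1.222 - (4)·-1.375) / (10) = 1.261
Iteration 3:
  x = (11 - (-3)·-2.433 - (-4)·1.261) / (9) = 0.972
  y = (-11 - (3)·1.297 - (4)·1.261) / (8) = -2.492
  z = (12 - (4)·1.297 - (4)·-2.433) / (10) = 1.654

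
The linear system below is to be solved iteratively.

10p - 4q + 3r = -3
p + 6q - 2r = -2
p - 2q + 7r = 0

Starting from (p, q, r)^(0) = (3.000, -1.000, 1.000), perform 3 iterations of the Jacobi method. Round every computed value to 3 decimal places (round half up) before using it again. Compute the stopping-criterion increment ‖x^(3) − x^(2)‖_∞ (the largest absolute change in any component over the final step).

Iteration 1:
  p = (-3 - (-4)·-1.000 - (3)·1.000) / (10) = -1.000
  q = (-2 - (1)·3.000 - (-2)·1.000) / (6) = -0.500
  r = (0 - (1)·3.000 - (-2)·-1.000) / (7) = -0.714
Iteration 2:
  p = (-3 - (-4)·-0.500 - (3)·-0.714) / (10) = -0.286
  q = (-2 - (1)·-1.000 - (-2)·-0.714) / (6) = -0.405
  r = (0 - (1)·-1.000 - (-2)·-0.500) / (7) = 0.000
Iteration 3:
  p = (-3 - (-4)·-0.405 - (3)·0.000) / (10) = -0.462
  q = (-2 - (1)·-0.286 - (-2)·0.000) / (6) = -0.286
  r = (0 - (1)·-0.286 - (-2)·-0.405) / (7) = -0.075
Change: (-0.176, 0.119, -0.075) → max |·| = 0.176

0.176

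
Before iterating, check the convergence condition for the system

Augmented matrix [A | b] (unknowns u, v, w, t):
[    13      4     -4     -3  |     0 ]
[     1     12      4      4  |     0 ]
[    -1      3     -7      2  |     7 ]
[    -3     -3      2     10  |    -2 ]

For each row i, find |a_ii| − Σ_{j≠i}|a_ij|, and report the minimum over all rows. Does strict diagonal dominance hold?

1

row 1: |13| − (4+4+3) = 2
row 2: |12| − (1+4+4) = 3
row 3: |-7| − (1+3+2) = 1
row 4: |10| − (3+3+2) = 2
minimum over rows = 1 → strictly diagonally dominant (convergence guaranteed)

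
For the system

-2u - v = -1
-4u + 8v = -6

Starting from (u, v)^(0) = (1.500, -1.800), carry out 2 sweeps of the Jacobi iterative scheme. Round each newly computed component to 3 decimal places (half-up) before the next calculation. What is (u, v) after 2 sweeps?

(0.500, -0.050)

Iteration 1:
  u = (-1 - (-1)·-1.800) / (-2) = 1.400
  v = (-6 - (-4)·1.500) / (8) = 0.000
Iteration 2:
  u = (-1 - (-1)·0.000) / (-2) = 0.500
  v = (-6 - (-4)·1.400) / (8) = -0.050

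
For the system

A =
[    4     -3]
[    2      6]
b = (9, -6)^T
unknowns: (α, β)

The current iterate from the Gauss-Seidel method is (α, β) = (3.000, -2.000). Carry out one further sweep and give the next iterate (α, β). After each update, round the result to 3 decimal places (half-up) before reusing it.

One sweep:
  α = (9 - (-3)·-2.000) / (4) = 0.750
  β = (-6 - (2)·0.750) / (6) = -1.250

(0.750, -1.250)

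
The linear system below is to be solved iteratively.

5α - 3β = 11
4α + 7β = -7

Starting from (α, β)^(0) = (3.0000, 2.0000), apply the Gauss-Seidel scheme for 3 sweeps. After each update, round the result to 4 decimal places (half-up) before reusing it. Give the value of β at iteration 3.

-1.8292

Iteration 1:
  α = (11 - (-3)·2.0000) / (5) = 3.4000
  β = (-7 - (4)·3.4000) / (7) = -2.9429
Iteration 2:
  α = (11 - (-3)·-2.9429) / (5) = 0.4343
  β = (-7 - (4)·0.4343) / (7) = -1.2482
Iteration 3:
  α = (11 - (-3)·-1.2482) / (5) = 1.4511
  β = (-7 - (4)·1.4511) / (7) = -1.8292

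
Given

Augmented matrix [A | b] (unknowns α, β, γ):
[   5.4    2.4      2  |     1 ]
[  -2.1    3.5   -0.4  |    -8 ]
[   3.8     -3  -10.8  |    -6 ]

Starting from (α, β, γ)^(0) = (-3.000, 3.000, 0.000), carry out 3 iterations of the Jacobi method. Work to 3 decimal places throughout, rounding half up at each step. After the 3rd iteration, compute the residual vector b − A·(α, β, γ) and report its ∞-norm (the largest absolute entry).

Iteration 1:
  α = (1 - (2.4)·3.000 - (2)·0.000) / (5.4) = -1.148
  β = (-8 - (-2.1)·-3.000 - (-0.4)·0.000) / (3.5) = -4.086
  γ = (-6 - (3.8)·-3.000 - (-3)·3.000) / (-10.8) = -1.333
Iteration 2:
  α = (1 - (2.4)·-4.086 - (2)·-1.333) / (5.4) = 2.495
  β = (-8 - (-2.1)·-1.148 - (-0.4)·-1.333) / (3.5) = -3.127
  γ = (-6 - (3.8)·-1.148 - (-3)·-4.086) / (-10.8) = 1.287
Iteration 3:
  α = (1 - (2.4)·-3.127 - (2)·1.287) / (5.4) = 1.098
  β = (-8 - (-2.1)·2.495 - (-0.4)·1.287) / (3.5) = -0.642
  γ = (-6 - (3.8)·2.495 - (-3)·-3.127) / (-10.8) = 2.302
Residual b − A·x = (-7.992, -2.526, 12.763); ∞-norm = 12.763

12.763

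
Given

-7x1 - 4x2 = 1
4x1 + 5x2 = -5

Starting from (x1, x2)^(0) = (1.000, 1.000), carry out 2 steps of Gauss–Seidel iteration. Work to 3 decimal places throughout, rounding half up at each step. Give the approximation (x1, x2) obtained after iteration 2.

Iteration 1:
  x1 = (1 - (-4)·1.000) / (-7) = -0.714
  x2 = (-5 - (4)·-0.714) / (5) = -0.429
Iteration 2:
  x1 = (1 - (-4)·-0.429) / (-7) = 0.102
  x2 = (-5 - (4)·0.102) / (5) = -1.082

(0.102, -1.082)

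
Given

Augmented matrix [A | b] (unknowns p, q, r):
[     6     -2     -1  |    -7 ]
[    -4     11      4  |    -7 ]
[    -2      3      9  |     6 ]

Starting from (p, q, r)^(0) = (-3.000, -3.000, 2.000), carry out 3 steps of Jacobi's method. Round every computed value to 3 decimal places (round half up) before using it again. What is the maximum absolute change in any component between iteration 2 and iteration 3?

Iteration 1:
  p = (-7 - (-2)·-3.000 - (-1)·2.000) / (6) = -1.833
  q = (-7 - (-4)·-3.000 - (4)·2.000) / (11) = -2.455
  r = (6 - (-2)·-3.000 - (3)·-3.000) / (9) = 1.000
Iteration 2:
  p = (-7 - (-2)·-2.455 - (-1)·1.000) / (6) = -1.818
  q = (-7 - (-4)·-1.833 - (4)·1.000) / (11) = -1.667
  r = (6 - (-2)·-1.833 - (3)·-2.455) / (9) = 1.078
Iteration 3:
  p = (-7 - (-2)·-1.667 - (-1)·1.078) / (6) = -1.543
  q = (-7 - (-4)·-1.818 - (4)·1.078) / (11) = -1.689
  r = (6 - (-2)·-1.818 - (3)·-1.667) / (9) = 0.818
Change: (0.275, -0.022, -0.260) → max |·| = 0.275

0.275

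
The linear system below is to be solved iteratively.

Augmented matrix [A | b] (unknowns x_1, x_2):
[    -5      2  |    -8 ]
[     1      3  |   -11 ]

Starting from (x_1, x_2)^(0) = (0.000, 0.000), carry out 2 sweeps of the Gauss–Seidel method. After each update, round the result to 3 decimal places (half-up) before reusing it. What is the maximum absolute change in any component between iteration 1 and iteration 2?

1.680

Iteration 1:
  x_1 = (-8 - (2)·0.000) / (-5) = 1.600
  x_2 = (-11 - (1)·1.600) / (3) = -4.200
Iteration 2:
  x_1 = (-8 - (2)·-4.200) / (-5) = -0.080
  x_2 = (-11 - (1)·-0.080) / (3) = -3.640
Change: (-1.680, 0.560) → max |·| = 1.680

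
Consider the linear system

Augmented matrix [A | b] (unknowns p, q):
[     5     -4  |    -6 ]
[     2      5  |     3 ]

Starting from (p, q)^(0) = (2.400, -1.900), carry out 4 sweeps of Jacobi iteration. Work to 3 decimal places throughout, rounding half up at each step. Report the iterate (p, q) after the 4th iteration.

Iteration 1:
  p = (-6 - (-4)·-1.900) / (5) = -2.720
  q = (3 - (2)·2.400) / (5) = -0.360
Iteration 2:
  p = (-6 - (-4)·-0.360) / (5) = -1.488
  q = (3 - (2)·-2.720) / (5) = 1.688
Iteration 3:
  p = (-6 - (-4)·1.688) / (5) = 0.150
  q = (3 - (2)·-1.488) / (5) = 1.195
Iteration 4:
  p = (-6 - (-4)·1.195) / (5) = -0.244
  q = (3 - (2)·0.150) / (5) = 0.540

(-0.244, 0.540)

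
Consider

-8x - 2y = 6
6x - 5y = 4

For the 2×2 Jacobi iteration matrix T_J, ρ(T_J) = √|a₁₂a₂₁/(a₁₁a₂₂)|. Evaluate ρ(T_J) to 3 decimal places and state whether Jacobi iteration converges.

a₁₂a₂₁/(a₁₁a₂₂) = (-2)·(6) / ((-8)·(-5)) = -0.300000
ρ = √|-0.300000| = √0.300000 = 0.548
ρ < 1, so Jacobi converges

0.548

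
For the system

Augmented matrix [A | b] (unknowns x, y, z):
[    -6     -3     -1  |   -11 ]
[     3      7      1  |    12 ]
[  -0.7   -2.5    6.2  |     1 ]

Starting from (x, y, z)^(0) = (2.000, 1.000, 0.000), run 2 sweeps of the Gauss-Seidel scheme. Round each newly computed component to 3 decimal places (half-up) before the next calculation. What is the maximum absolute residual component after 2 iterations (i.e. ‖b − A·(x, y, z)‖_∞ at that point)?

0.108

Iteration 1:
  x = (-11 - (-3)·1.000 - (-1)·0.000) / (-6) = 1.333
  y = (12 - (3)·1.333 - (1)·0.000) / (7) = 1.143
  z = (1 - (-0.7)·1.333 - (-2.5)·1.143) / (6.2) = 0.773
Iteration 2:
  x = (-11 - (-3)·1.143 - (-1)·0.773) / (-6) = 1.133
  y = (12 - (3)·1.133 - (1)·0.773) / (7) = 1.118
  z = (1 - (-0.7)·1.133 - (-2.5)·1.118) / (6.2) = 0.740
Residual b − A·x = (-0.108, 0.035, 0.000); ∞-norm = 0.108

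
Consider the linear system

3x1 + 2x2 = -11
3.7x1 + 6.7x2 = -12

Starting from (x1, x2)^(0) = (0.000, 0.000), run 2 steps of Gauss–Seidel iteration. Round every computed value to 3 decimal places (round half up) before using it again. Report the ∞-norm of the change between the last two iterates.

Iteration 1:
  x1 = (-11 - (2)·0.000) / (3) = -3.667
  x2 = (-12 - (3.7)·-3.667) / (6.7) = 0.234
Iteration 2:
  x1 = (-11 - (2)·0.234) / (3) = -3.823
  x2 = (-12 - (3.7)·-3.823) / (6.7) = 0.320
Change: (-0.156, 0.086) → max |·| = 0.156

0.156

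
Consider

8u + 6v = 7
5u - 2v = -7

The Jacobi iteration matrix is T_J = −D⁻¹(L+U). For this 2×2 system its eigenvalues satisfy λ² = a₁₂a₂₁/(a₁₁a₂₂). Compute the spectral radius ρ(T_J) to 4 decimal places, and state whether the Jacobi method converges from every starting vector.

a₁₂a₂₁/(a₁₁a₂₂) = (6)·(5) / ((8)·(-2)) = -1.875000
ρ = √|-1.875000| = √1.875000 = 1.3693
ρ > 1, so Jacobi diverges

1.3693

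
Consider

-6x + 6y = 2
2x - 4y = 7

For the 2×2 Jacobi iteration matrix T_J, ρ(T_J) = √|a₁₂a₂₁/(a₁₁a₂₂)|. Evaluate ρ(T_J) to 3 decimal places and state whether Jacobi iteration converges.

0.707

a₁₂a₂₁/(a₁₁a₂₂) = (6)·(2) / ((-6)·(-4)) = 0.500000
ρ = √|0.500000| = √0.500000 = 0.707
ρ < 1, so Jacobi converges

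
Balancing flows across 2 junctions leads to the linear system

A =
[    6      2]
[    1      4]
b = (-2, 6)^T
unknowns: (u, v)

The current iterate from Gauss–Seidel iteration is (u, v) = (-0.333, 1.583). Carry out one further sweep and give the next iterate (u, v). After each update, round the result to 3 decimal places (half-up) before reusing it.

(-0.861, 1.715)

One sweep:
  u = (-2 - (2)·1.583) / (6) = -0.861
  v = (6 - (1)·-0.861) / (4) = 1.715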